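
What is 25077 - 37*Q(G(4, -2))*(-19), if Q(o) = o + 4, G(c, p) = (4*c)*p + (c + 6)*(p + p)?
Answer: -22727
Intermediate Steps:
G(c, p) = 2*p*(6 + c) + 4*c*p (G(c, p) = 4*c*p + (6 + c)*(2*p) = 4*c*p + 2*p*(6 + c) = 2*p*(6 + c) + 4*c*p)
Q(o) = 4 + o
25077 - 37*Q(G(4, -2))*(-19) = 25077 - 37*(4 + 6*(-2)*(2 + 4))*(-19) = 25077 - 37*(4 + 6*(-2)*6)*(-19) = 25077 - 37*(4 - 72)*(-19) = 25077 - 37*(-68)*(-19) = 25077 - (-2516)*(-19) = 25077 - 1*47804 = 25077 - 47804 = -22727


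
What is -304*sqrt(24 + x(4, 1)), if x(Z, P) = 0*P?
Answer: -608*sqrt(6) ≈ -1489.3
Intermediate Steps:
x(Z, P) = 0
-304*sqrt(24 + x(4, 1)) = -304*sqrt(24 + 0) = -608*sqrt(6)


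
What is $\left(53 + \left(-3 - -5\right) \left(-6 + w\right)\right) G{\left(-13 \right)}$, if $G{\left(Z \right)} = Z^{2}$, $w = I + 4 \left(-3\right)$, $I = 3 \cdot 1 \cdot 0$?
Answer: $2873$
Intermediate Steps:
$I = 0$ ($I = 3 \cdot 0 = 0$)
$w = -12$ ($w = 0 + 4 \left(-3\right) = 0 - 12 = -12$)
$\left(53 + \left(-3 - -5\right) \left(-6 + w\right)\right) G{\left(-13 \right)} = \left(53 + \left(-3 - -5\right) \left(-6 - 12\right)\right) \left(-13\right)^{2} = \left(53 + \left(-3 + 5\right) \left(-18\right)\right) 169 = \left(53 + 2 \left(-18\right)\right) 169 = \left(53 - 36\right) 169 = 17 \cdot 169 = 2873$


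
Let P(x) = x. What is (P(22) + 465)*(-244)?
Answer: -118828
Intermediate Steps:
(P(22) + 465)*(-244) = (22 + 465)*(-244) = 487*(-244) = -118828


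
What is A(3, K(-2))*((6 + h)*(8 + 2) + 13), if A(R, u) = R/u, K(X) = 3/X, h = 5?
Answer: -246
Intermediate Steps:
A(3, K(-2))*((6 + h)*(8 + 2) + 13) = (3/((3/(-2))))*((6 + 5)*(8 + 2) + 13) = (3/((3*(-½))))*(11*10 + 13) = (3/(-3/2))*(110 + 13) = (3*(-⅔))*123 = -2*123 = -246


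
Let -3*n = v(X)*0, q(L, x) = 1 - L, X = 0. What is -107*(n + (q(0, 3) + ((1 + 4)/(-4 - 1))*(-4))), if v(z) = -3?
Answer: -535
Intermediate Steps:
n = 0 (n = -(-1)*0 = -⅓*0 = 0)
-107*(n + (q(0, 3) + ((1 + 4)/(-4 - 1))*(-4))) = -107*(0 + ((1 - 1*0) + ((1 + 4)/(-4 - 1))*(-4))) = -107*(0 + ((1 + 0) + (5/(-5))*(-4))) = -107*(0 + (1 + (5*(-⅕))*(-4))) = -107*(0 + (1 - 1*(-4))) = -107*(0 + (1 + 4)) = -107*(0 + 5) = -107*5 = -535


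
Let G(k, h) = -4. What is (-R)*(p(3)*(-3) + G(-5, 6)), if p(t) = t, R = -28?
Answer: -364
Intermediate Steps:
(-R)*(p(3)*(-3) + G(-5, 6)) = (-1*(-28))*(3*(-3) - 4) = 28*(-9 - 4) = 28*(-13) = -364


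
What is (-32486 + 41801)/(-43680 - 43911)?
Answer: -3105/29197 ≈ -0.10635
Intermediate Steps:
(-32486 + 41801)/(-43680 - 43911) = 9315/(-87591) = 9315*(-1/87591) = -3105/29197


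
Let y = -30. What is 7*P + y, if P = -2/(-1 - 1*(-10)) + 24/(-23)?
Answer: -8044/207 ≈ -38.860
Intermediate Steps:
P = -262/207 (P = -2/(-1 + 10) + 24*(-1/23) = -2/9 - 24/23 = -262/207 ≈ -1.2657)
7*P + y = 7*(-262/207) - 30 = -1834/207 - 30 = -8044/207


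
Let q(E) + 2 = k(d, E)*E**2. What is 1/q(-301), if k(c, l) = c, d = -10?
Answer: -1/906012 ≈ -1.1037e-6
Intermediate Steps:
q(E) = -2 - 10*E**2
1/q(-301) = 1/(-2 - 10*(-301)**2) = 1/(-2 - 10*90601) = 1/(-2 - 906010) = 1/(-906012) = -1/906012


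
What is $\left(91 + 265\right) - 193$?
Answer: $163$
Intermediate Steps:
$\left(91 + 265\right) - 193 = 356 - 193 = 163$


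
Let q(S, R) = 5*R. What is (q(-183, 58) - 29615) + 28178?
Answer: -1147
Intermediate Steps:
(q(-183, 58) - 29615) + 28178 = (5*58 - 29615) + 28178 = (290 - 29615) + 28178 = -29325 + 28178 = -1147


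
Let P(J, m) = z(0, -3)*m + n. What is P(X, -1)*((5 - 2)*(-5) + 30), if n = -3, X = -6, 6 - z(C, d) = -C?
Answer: -135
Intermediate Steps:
z(C, d) = 6 + C (z(C, d) = 6 - (-1)*C = 6 + C)
P(J, m) = -3 + 6*m (P(J, m) = (6 + 0)*m - 3 = 6*m - 3 = -3 + 6*m)
P(X, -1)*((5 - 2)*(-5) + 30) = (-3 + 6*(-1))*((5 - 2)*(-5) + 30) = (-3 - 6)*(3*(-5) + 30) = -9*(-15 + 30) = -9*15 = -135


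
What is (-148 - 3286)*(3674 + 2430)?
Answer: -20961136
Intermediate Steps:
(-148 - 3286)*(3674 + 2430) = -3434*6104 = -20961136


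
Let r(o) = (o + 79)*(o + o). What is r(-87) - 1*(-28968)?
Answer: 30360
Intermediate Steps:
r(o) = 2*o*(79 + o) (r(o) = (79 + o)*(2*o) = 2*o*(79 + o))
r(-87) - 1*(-28968) = 2*(-87)*(79 - 87) - 1*(-28968) = 2*(-87)*(-8) + 28968 = 1392 + 28968 = 30360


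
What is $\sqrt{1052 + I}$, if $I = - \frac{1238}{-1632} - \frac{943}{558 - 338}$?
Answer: $\frac{\sqrt{131990489565}}{11220} \approx 32.38$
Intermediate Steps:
$I = - \frac{158327}{44880}$ ($I = \left(-1238\right) \left(- \frac{1}{1632}\right) - \frac{943}{558 - 338} = \frac{619}{816} - \frac{943}{220} = - \frac{158327}{44880} \approx -3.5278$)
$\sqrt{1052 + I} = \sqrt{1052 - \frac{158327}{44880}} = \sqrt{\frac{47055433}{44880}} = \frac{\sqrt{131990489565}}{11220}$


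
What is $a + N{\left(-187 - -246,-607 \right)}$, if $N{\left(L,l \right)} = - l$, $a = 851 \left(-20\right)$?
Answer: $-16413$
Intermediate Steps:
$a = -17020$
$a + N{\left(-187 - -246,-607 \right)} = -17020 - -607 = -17020 + 607 = -16413$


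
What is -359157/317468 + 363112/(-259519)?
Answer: -208484505899/82388977892 ≈ -2.5305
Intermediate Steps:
-359157/317468 + 363112/(-259519) = -359157*1/317468 + 363112*(-1/259519) = -359157/317468 - 363112/259519 = -208484505899/82388977892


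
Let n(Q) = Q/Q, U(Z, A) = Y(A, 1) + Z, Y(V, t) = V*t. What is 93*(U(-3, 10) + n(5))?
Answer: 744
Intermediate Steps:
U(Z, A) = A + Z (U(Z, A) = A*1 + Z = A + Z)
n(Q) = 1
93*(U(-3, 10) + n(5)) = 93*((10 - 3) + 1) = 93*(7 + 1) = 93*8 = 744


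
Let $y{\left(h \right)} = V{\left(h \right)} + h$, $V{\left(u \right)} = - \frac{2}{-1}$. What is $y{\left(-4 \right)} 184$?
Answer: $-368$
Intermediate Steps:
$V{\left(u \right)} = 2$ ($V{\left(u \right)} = \left(-2\right) \left(-1\right) = 2$)
$y{\left(h \right)} = 2 + h$
$y{\left(-4 \right)} 184 = \left(2 - 4\right) 184 = \left(-2\right) 184 = -368$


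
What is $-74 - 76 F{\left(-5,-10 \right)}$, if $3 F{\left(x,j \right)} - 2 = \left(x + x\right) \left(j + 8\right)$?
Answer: $- \frac{1894}{3} \approx -631.33$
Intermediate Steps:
$F{\left(x,j \right)} = \frac{2}{3} + \frac{2 x \left(8 + j\right)}{3}$ ($F{\left(x,j \right)} = \frac{2}{3} + \frac{\left(x + x\right) \left(j + 8\right)}{3} = \frac{2}{3} + \frac{2 x \left(8 + j\right)}{3}$)
$-74 - 76 F{\left(-5,-10 \right)} = -74 - 76 \left(\frac{2}{3} + \frac{16}{3} \left(-5\right) + \frac{2}{3} \left(-10\right) \left(-5\right)\right) = -74 - 76 \left(\frac{2}{3} - \frac{80}{3} + \frac{100}{3}\right) = -74 - \frac{1672}{3} = - \frac{1894}{3}$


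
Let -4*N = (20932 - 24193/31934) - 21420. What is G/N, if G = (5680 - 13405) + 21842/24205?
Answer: -23881750313288/377791276925 ≈ -63.214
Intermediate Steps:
G = -186961783/24205 (G = -7725 + 21842*(1/24205) = -7725 + 21842/24205 = -186961783/24205 ≈ -7724.1)
N = 15607985/127736 (N = -((20932 - 24193/31934) - 21420)/4 = -(668418295/31934 - 21420)/4 = -¼*(-15607985/31934) = 15607985/127736 ≈ 122.19)
G/N = -186961783/(24205*15607985/127736) = -186961783/24205*127736/15607985 = -23881750313288/377791276925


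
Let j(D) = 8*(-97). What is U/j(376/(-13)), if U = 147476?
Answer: -36869/194 ≈ -190.05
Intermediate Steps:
j(D) = -776
U/j(376/(-13)) = 147476/(-776) = 147476*(-1/776) = -36869/194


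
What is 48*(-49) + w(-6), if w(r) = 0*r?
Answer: -2352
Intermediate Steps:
w(r) = 0
48*(-49) + w(-6) = 48*(-49) + 0 = -2352 + 0 = -2352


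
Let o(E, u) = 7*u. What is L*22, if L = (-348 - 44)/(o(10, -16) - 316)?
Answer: 2156/107 ≈ 20.150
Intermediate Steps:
L = 98/107 (L = (-348 - 44)/(7*(-16) - 316) = -392/(-112 - 316) = -392/(-428) = -392*(-1/428) = 98/107 ≈ 0.91589)
L*22 = (98/107)*22 = 2156/107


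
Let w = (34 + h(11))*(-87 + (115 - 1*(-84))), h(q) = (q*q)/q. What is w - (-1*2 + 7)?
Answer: 5035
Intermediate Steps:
h(q) = q (h(q) = q**2/q = q)
w = 5040 (w = (34 + 11)*(-87 + (115 - 1*(-84))) = 45*(-87 + (115 + 84)) = 45*(-87 + 199) = 45*112 = 5040)
w - (-1*2 + 7) = 5040 - (-1*2 + 7) = 5040 - (-2 + 7) = 5040 - 1*5 = 5040 - 5 = 5035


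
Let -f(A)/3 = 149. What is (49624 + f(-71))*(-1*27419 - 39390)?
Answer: -3285466193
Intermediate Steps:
f(A) = -447 (f(A) = -3*149 = -447)
(49624 + f(-71))*(-1*27419 - 39390) = (49624 - 447)*(-1*27419 - 39390) = 49177*(-27419 - 39390) = 49177*(-66809) = -3285466193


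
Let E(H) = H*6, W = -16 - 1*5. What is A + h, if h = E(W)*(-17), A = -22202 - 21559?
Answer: -41619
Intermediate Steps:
A = -43761
W = -21 (W = -16 - 5 = -21)
E(H) = 6*H
h = 2142 (h = (6*(-21))*(-17) = -126*(-17) = 2142)
A + h = -43761 + 2142 = -41619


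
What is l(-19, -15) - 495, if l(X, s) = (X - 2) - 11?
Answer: -527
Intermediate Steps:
l(X, s) = -13 + X (l(X, s) = (-2 + X) - 11 = -13 + X)
l(-19, -15) - 495 = (-13 - 19) - 495 = -32 - 495 = -527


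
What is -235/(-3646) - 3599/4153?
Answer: -12145999/15141838 ≈ -0.80215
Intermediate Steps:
-235/(-3646) - 3599/4153 = -235*(-1/3646) - 3599*1/4153 = 235/3646 - 3599/4153 = -12145999/15141838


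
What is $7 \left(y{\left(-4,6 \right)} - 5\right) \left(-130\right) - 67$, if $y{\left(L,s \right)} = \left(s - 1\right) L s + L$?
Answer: $117323$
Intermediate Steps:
$y{\left(L,s \right)} = L + L s \left(-1 + s\right)$ ($y{\left(L,s \right)} = \left(s - 1\right) L s + L = \left(-1 + s\right) L s + L = L \left(-1 + s\right) s + L = L s \left(-1 + s\right) + L = L + L s \left(-1 + s\right)$)
$7 \left(y{\left(-4,6 \right)} - 5\right) \left(-130\right) - 67 = 7 \left(- 4 \left(1 + 6^{2} - 6\right) - 5\right) \left(-130\right) - 67 = 7 \left(- 4 \left(1 + 36 - 6\right) - 5\right) \left(-130\right) - 67 = 7 \left(\left(-4\right) 31 - 5\right) \left(-130\right) - 67 = 7 \left(-124 - 5\right) \left(-130\right) - 67 = 7 \left(-129\right) \left(-130\right) - 67 = \left(-903\right) \left(-130\right) - 67 = 117390 - 67 = 117323$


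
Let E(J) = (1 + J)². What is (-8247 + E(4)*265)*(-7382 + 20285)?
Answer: -20928666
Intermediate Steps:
(-8247 + E(4)*265)*(-7382 + 20285) = (-8247 + (1 + 4)²*265)*(-7382 + 20285) = (-8247 + 5²*265)*12903 = (-8247 + 25*265)*12903 = (-8247 + 6625)*12903 = -1622*12903 = -20928666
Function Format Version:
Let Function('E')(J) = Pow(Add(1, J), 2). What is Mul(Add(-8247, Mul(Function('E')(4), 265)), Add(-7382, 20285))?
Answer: -20928666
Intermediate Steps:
Mul(Add(-8247, Mul(Function('E')(4), 265)), Add(-7382, 20285)) = Mul(Add(-8247, Mul(Pow(Add(1, 4), 2), 265)), Add(-7382, 20285)) = Mul(Add(-8247, Mul(Pow(5, 2), 265)), 12903) = Mul(Add(-8247, Mul(25, 265)), 12903) = Mul(Add(-8247, 6625), 12903) = Mul(-1622, 12903) = -20928666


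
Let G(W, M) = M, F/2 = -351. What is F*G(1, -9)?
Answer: 6318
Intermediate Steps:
F = -702 (F = 2*(-351) = -702)
F*G(1, -9) = -702*(-9) = 6318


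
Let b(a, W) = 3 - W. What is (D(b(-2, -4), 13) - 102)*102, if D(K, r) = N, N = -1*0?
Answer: -10404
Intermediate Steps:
N = 0
D(K, r) = 0
(D(b(-2, -4), 13) - 102)*102 = (0 - 102)*102 = -102*102 = -10404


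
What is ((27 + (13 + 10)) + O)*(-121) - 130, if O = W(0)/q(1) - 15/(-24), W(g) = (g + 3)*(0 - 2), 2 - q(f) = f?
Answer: -44237/8 ≈ -5529.6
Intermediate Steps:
q(f) = 2 - f
W(g) = -6 - 2*g (W(g) = (3 + g)*(-2) = -6 - 2*g)
O = -43/8 (O = (-6 - 2*0)/(2 - 1*1) - 15/(-24) = (-6 + 0)/(2 - 1) - 15*(-1/24) = -6/1 + 5/8 = -6*1 + 5/8 = -6 + 5/8 = -43/8 ≈ -5.3750)
((27 + (13 + 10)) + O)*(-121) - 130 = ((27 + (13 + 10)) - 43/8)*(-121) - 130 = ((27 + 23) - 43/8)*(-121) - 130 = (50 - 43/8)*(-121) - 130 = (357/8)*(-121) - 130 = -43197/8 - 130 = -44237/8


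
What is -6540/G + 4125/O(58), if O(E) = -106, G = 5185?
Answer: -4416273/109922 ≈ -40.176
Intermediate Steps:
-6540/G + 4125/O(58) = -6540/5185 + 4125/(-106) = -6540*1/5185 + 4125*(-1/106) = -1308/1037 - 4125/106 = -4416273/109922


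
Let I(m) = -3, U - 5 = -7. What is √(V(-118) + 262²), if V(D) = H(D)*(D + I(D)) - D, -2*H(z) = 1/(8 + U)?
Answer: √2475795/6 ≈ 262.24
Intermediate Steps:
U = -2 (U = 5 - 7 = -2)
H(z) = -1/12 (H(z) = -1/(2*(8 - 2)) = -½/6 = -½*⅙ = -1/12)
V(D) = ¼ - 13*D/12 (V(D) = -(D - 3)/12 - D = -(-3 + D)/12 - D = (¼ - D/12) - D = ¼ - 13*D/12)
√(V(-118) + 262²) = √((¼ - 13/12*(-118)) + 262²) = √((¼ + 767/6) + 68644) = √(1537/12 + 68644) = √(825265/12) = √2475795/6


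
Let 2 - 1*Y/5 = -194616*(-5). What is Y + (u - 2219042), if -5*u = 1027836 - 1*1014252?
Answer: -35435744/5 ≈ -7.0872e+6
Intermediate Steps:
u = -13584/5 (u = -(1027836 - 1*1014252)/5 = -(1027836 - 1014252)/5 = -⅕*13584 = -13584/5 ≈ -2716.8)
Y = -4865390 (Y = 10 - (-973080)*(-5) = 10 - 5*973080 = 10 - 4865400 = -4865390)
Y + (u - 2219042) = -4865390 + (-13584/5 - 2219042) = -4865390 - 11108794/5 = -35435744/5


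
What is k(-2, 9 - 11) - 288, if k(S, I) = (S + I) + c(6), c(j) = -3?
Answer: -295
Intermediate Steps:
k(S, I) = -3 + I + S (k(S, I) = (S + I) - 3 = (I + S) - 3 = -3 + I + S)
k(-2, 9 - 11) - 288 = (-3 + (9 - 11) - 2) - 288 = (-3 - 2 - 2) - 288 = -7 - 288 = -295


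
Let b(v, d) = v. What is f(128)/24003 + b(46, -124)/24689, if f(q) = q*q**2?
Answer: 7396812838/84658581 ≈ 87.372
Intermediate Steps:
f(q) = q**3
f(128)/24003 + b(46, -124)/24689 = 128**3/24003 + 46/24689 = 2097152*(1/24003) + 46*(1/24689) = 2097152/24003 + 46/24689 = 7396812838/84658581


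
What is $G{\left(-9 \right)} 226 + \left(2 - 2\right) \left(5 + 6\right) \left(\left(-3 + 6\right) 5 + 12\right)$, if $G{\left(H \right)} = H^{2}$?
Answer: $18306$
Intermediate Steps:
$G{\left(-9 \right)} 226 + \left(2 - 2\right) \left(5 + 6\right) \left(\left(-3 + 6\right) 5 + 12\right) = \left(-9\right)^{2} \cdot 226 + \left(2 - 2\right) \left(5 + 6\right) \left(\left(-3 + 6\right) 5 + 12\right) = 81 \cdot 226 + 0 \cdot 11 \left(3 \cdot 5 + 12\right) = 18306 + 0 \left(15 + 12\right) = 18306 + 0 \cdot 27 = 18306 + 0 = 18306$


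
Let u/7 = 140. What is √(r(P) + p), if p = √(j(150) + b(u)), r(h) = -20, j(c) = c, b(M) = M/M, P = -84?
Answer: √(-20 + √151) ≈ 2.777*I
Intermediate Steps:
u = 980 (u = 7*140 = 980)
b(M) = 1
p = √151 (p = √(150 + 1) = √151 ≈ 12.288)
√(r(P) + p) = √(-20 + √151)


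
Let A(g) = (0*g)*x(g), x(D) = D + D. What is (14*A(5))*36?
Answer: 0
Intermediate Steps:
x(D) = 2*D
A(g) = 0 (A(g) = (0*g)*(2*g) = 0*(2*g) = 0)
(14*A(5))*36 = (14*0)*36 = 0*36 = 0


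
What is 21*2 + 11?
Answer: 53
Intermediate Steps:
21*2 + 11 = 42 + 11 = 53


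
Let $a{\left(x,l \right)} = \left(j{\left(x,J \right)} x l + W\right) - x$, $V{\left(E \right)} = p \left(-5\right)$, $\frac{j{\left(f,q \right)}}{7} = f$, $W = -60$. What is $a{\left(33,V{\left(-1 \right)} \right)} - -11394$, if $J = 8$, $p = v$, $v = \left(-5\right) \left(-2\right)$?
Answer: $-369849$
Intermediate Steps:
$v = 10$
$p = 10$
$j{\left(f,q \right)} = 7 f$
$V{\left(E \right)} = -50$ ($V{\left(E \right)} = 10 \left(-5\right) = -50$)
$a{\left(x,l \right)} = -60 - x + 7 l x^{2}$ ($a{\left(x,l \right)} = \left(7 x x l - 60\right) - x = \left(7 x^{2} l - 60\right) - x = \left(7 l x^{2} - 60\right) - x = \left(-60 + 7 l x^{2}\right) - x = -60 - x + 7 l x^{2}$)
$a{\left(33,V{\left(-1 \right)} \right)} - -11394 = \left(-60 - 33 + 7 \left(-50\right) 33^{2}\right) - -11394 = \left(-60 - 33 + 7 \left(-50\right) 1089\right) + 11394 = \left(-60 - 33 - 381150\right) + 11394 = -381243 + 11394 = -369849$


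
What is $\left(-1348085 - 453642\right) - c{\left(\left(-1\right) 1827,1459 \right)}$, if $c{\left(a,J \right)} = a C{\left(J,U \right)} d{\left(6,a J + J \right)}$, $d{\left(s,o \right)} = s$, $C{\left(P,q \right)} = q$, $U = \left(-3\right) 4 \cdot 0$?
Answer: $-1801727$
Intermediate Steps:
$U = 0$ ($U = \left(-12\right) 0 = 0$)
$c{\left(a,J \right)} = 0$ ($c{\left(a,J \right)} = a 0 \cdot 6 = 0 \cdot 6 = 0$)
$\left(-1348085 - 453642\right) - c{\left(\left(-1\right) 1827,1459 \right)} = \left(-1348085 - 453642\right) - 0 = \left(-1348085 - 453642\right) + 0 = -1801727 + 0 = -1801727$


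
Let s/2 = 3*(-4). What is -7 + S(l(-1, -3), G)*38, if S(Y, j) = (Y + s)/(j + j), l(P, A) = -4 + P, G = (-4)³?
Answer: 103/64 ≈ 1.6094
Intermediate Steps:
s = -24 (s = 2*(3*(-4)) = 2*(-12) = -24)
G = -64
S(Y, j) = (-24 + Y)/(2*j) (S(Y, j) = (Y - 24)/(j + j) = (-24 + Y)/((2*j)) = (-24 + Y)*(1/(2*j)) = (-24 + Y)/(2*j))
-7 + S(l(-1, -3), G)*38 = -7 + ((½)*(-24 + (-4 - 1))/(-64))*38 = -7 + ((½)*(-1/64)*(-24 - 5))*38 = -7 + ((½)*(-1/64)*(-29))*38 = -7 + (29/128)*38 = -7 + 551/64 = 103/64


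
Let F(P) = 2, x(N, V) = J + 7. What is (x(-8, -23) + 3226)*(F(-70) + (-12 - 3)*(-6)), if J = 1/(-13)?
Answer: 3866576/13 ≈ 2.9743e+5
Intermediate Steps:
J = -1/13 ≈ -0.076923
x(N, V) = 90/13 (x(N, V) = -1/13 + 7 = 90/13)
(x(-8, -23) + 3226)*(F(-70) + (-12 - 3)*(-6)) = (90/13 + 3226)*(2 + (-12 - 3)*(-6)) = 42028*(2 - 15*(-6))/13 = 42028*(2 + 90)/13 = (42028/13)*92 = 3866576/13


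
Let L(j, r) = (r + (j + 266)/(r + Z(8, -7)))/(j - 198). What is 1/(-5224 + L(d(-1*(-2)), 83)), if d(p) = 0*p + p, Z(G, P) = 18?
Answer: -19796/103422955 ≈ -0.00019141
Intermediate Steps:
d(p) = p (d(p) = 0 + p = p)
L(j, r) = (r + (266 + j)/(18 + r))/(-198 + j) (L(j, r) = (r + (j + 266)/(r + 18))/(j - 198) = (r + (266 + j)/(18 + r))/(-198 + j))
1/(-5224 + L(d(-1*(-2)), 83)) = 1/(-5224 + (266 - 1*(-2) + 83² + 18*83)/(-3564 - 198*83 + 18*(-1*(-2)) - 1*(-2)*83)) = 1/(-5224 + (266 + 2 + 6889 + 1494)/(-3564 - 16434 + 18*2 + 2*83)) = 1/(-5224 + 8651/(-3564 - 16434 + 36 + 166)) = 1/(-5224 + 8651/(-19796)) = 1/(-5224 - 1/19796*8651) = 1/(-5224 - 8651/19796) = 1/(-103422955/19796) = -19796/103422955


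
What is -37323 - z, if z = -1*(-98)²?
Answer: -27719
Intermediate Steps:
z = -9604 (z = -1*9604 = -9604)
-37323 - z = -37323 - 1*(-9604) = -37323 + 9604 = -27719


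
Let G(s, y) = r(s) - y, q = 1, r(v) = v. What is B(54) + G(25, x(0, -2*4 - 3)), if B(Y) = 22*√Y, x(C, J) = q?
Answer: 24 + 66*√6 ≈ 185.67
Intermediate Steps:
x(C, J) = 1
G(s, y) = s - y
B(54) + G(25, x(0, -2*4 - 3)) = 22*√54 + (25 - 1*1) = 22*(3*√6) + (25 - 1) = 66*√6 + 24 = 24 + 66*√6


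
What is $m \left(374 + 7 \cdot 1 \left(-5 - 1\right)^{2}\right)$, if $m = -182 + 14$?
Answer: $-105168$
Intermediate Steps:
$m = -168$
$m \left(374 + 7 \cdot 1 \left(-5 - 1\right)^{2}\right) = - 168 \left(374 + 7 \cdot 1 \left(-5 - 1\right)^{2}\right) = - 168 \left(374 + 7 \left(-6\right)^{2}\right) = - 168 \left(374 + 7 \cdot 36\right) = - 168 \left(374 + 252\right) = \left(-168\right) 626 = -105168$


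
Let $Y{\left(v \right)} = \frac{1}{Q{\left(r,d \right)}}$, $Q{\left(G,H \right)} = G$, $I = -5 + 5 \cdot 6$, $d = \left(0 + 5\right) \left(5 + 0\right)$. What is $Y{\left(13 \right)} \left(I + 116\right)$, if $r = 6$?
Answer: $\frac{47}{2} \approx 23.5$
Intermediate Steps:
$d = 25$ ($d = 5 \cdot 5 = 25$)
$I = 25$ ($I = -5 + 30 = 25$)
$Y{\left(v \right)} = \frac{1}{6}$
$Y{\left(13 \right)} \left(I + 116\right) = \frac{25 + 116}{6} = \frac{1}{6} \cdot 141 = \frac{47}{2}$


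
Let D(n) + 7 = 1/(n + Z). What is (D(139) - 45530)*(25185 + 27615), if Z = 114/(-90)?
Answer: -2483696872800/1033 ≈ -2.4044e+9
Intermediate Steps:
Z = -19/15 (Z = 114*(-1/90) = -19/15 ≈ -1.2667)
D(n) = -7 + 1/(-19/15 + n) (D(n) = -7 + 1/(n - 19/15) = -7 + 1/(-19/15 + n))
(D(139) - 45530)*(25185 + 27615) = ((148 - 105*139)/(-19 + 15*139) - 45530)*(25185 + 27615) = ((148 - 14595)/(-19 + 2085) - 45530)*52800 = (-14447/2066 - 45530)*52800 = -94079427/2066*52800 = -2483696872800/1033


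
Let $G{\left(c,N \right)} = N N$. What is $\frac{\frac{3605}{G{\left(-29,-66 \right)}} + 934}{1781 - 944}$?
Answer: $\frac{4072109}{3645972} \approx 1.1169$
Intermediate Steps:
$G{\left(c,N \right)} = N^{2}$
$\frac{\frac{3605}{G{\left(-29,-66 \right)}} + 934}{1781 - 944} = \frac{\frac{3605}{\left(-66\right)^{2}} + 934}{1781 - 944} = \frac{\frac{3605}{4356} + 934}{837} = \left(3605 \cdot \frac{1}{4356} + 934\right) \frac{1}{837} = \left(\frac{3605}{4356} + 934\right) \frac{1}{837} = \frac{4072109}{4356} \cdot \frac{1}{837} = \frac{4072109}{3645972}$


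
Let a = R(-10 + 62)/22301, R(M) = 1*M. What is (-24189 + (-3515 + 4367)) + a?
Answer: -520438385/22301 ≈ -23337.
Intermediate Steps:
R(M) = M
a = 52/22301 (a = (-10 + 62)/22301 = 52*(1/22301) = 52/22301 ≈ 0.0023317)
(-24189 + (-3515 + 4367)) + a = (-24189 + (-3515 + 4367)) + 52/22301 = (-24189 + 852) + 52/22301 = -23337 + 52/22301 = -520438385/22301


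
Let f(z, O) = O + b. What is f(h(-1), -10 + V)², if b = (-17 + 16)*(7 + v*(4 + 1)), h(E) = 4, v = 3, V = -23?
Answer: 3025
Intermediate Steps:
b = -22 (b = (-17 + 16)*(7 + 3*(4 + 1)) = -(7 + 3*5) = -(7 + 15) = -1*22 = -22)
f(z, O) = -22 + O (f(z, O) = O - 22 = -22 + O)
f(h(-1), -10 + V)² = (-22 + (-10 - 23))² = (-22 - 33)² = (-55)² = 3025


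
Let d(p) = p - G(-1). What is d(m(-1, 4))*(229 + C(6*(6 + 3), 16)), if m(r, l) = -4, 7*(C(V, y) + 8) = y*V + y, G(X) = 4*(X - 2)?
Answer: 19416/7 ≈ 2773.7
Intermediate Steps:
G(X) = -8 + 4*X (G(X) = 4*(-2 + X) = -8 + 4*X)
C(V, y) = -8 + y/7 + V*y/7 (C(V, y) = -8 + (y*V + y)/7 = -8 + (V*y + y)/7 = -8 + (y + V*y)/7 = -8 + (y/7 + V*y/7) = -8 + y/7 + V*y/7)
d(p) = 12 + p (d(p) = p - (-8 + 4*(-1)) = p - (-8 - 4) = p - 1*(-12) = p + 12 = 12 + p)
d(m(-1, 4))*(229 + C(6*(6 + 3), 16)) = (12 - 4)*(229 + (-8 + (⅐)*16 + (⅐)*(6*(6 + 3))*16)) = 8*(229 + (-8 + 16/7 + (⅐)*(6*9)*16)) = 8*(229 + (-8 + 16/7 + (⅐)*54*16)) = 8*(229 + (-8 + 16/7 + 864/7)) = 8*(229 + 824/7) = 8*(2427/7) = 19416/7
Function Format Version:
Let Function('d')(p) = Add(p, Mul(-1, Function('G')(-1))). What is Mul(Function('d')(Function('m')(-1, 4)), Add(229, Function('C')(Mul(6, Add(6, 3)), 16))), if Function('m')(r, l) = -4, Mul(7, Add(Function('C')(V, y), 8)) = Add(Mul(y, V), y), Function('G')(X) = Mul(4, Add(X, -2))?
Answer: Rational(19416, 7) ≈ 2773.7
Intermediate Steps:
Function('G')(X) = Add(-8, Mul(4, X)) (Function('G')(X) = Mul(4, Add(-2, X)) = Add(-8, Mul(4, X)))
Function('C')(V, y) = Add(-8, Mul(Rational(1, 7), y), Mul(Rational(1, 7), V, y)) (Function('C')(V, y) = Add(-8, Mul(Rational(1, 7), Add(Mul(y, V), y))) = Add(-8, Mul(Rational(1, 7), Add(Mul(V, y), y))) = Add(-8, Mul(Rational(1, 7), Add(y, Mul(V, y)))) = Add(-8, Add(Mul(Rational(1, 7), y), Mul(Rational(1, 7), V, y))) = Add(-8, Mul(Rational(1, 7), y), Mul(Rational(1, 7), V, y)))
Function('d')(p) = Add(12, p) (Function('d')(p) = Add(p, Mul(-1, Add(-8, Mul(4, -1)))) = Add(p, Mul(-1, Add(-8, -4))) = Add(p, Mul(-1, -12)) = Add(p, 12) = Add(12, p))
Mul(Function('d')(Function('m')(-1, 4)), Add(229, Function('C')(Mul(6, Add(6, 3)), 16))) = Mul(Add(12, -4), Add(229, Add(-8, Mul(Rational(1, 7), 16), Mul(Rational(1, 7), Mul(6, Add(6, 3)), 16)))) = Mul(8, Add(229, Add(-8, Rational(16, 7), Mul(Rational(1, 7), Mul(6, 9), 16)))) = Mul(8, Add(229, Add(-8, Rational(16, 7), Mul(Rational(1, 7), 54, 16)))) = Mul(8, Add(229, Add(-8, Rational(16, 7), Rational(864, 7)))) = Mul(8, Add(229, Rational(824, 7))) = Mul(8, Rational(2427, 7)) = Rational(19416, 7)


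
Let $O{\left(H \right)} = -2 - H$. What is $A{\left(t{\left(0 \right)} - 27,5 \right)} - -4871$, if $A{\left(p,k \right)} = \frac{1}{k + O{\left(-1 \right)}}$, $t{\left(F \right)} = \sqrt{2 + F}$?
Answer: $\frac{19485}{4} \approx 4871.3$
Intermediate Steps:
$A{\left(p,k \right)} = \frac{1}{-1 + k}$ ($A{\left(p,k \right)} = \frac{1}{k - 1} = \frac{1}{-1 + k}$)
$A{\left(t{\left(0 \right)} - 27,5 \right)} - -4871 = \frac{1}{-1 + 5} - -4871 = \frac{1}{4} + 4871 = \frac{19485}{4}$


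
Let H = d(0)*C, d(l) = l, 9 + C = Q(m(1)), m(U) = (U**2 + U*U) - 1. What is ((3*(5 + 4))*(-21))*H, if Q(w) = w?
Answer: 0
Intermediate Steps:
m(U) = -1 + 2*U**2 (m(U) = (U**2 + U**2) - 1 = 2*U**2 - 1 = -1 + 2*U**2)
C = -8 (C = -9 + (-1 + 2*1**2) = -9 + (-1 + 2*1) = -9 + (-1 + 2) = -9 + 1 = -8)
H = 0 (H = 0*(-8) = 0)
((3*(5 + 4))*(-21))*H = ((3*(5 + 4))*(-21))*0 = ((3*9)*(-21))*0 = (27*(-21))*0 = -567*0 = 0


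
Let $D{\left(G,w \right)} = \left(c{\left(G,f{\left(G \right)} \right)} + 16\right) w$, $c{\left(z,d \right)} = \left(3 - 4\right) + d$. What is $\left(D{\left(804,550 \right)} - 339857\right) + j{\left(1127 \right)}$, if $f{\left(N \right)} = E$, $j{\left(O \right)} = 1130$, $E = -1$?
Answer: $-331027$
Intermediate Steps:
$f{\left(N \right)} = -1$
$c{\left(z,d \right)} = -1 + d$ ($c{\left(z,d \right)} = \left(3 - 4\right) + d = -1 + d$)
$D{\left(G,w \right)} = 14 w$ ($D{\left(G,w \right)} = \left(\left(-1 - 1\right) + 16\right) w = \left(-2 + 16\right) w = 14 w$)
$\left(D{\left(804,550 \right)} - 339857\right) + j{\left(1127 \right)} = \left(14 \cdot 550 - 339857\right) + 1130 = \left(7700 - 339857\right) + 1130 = -332157 + 1130 = -331027$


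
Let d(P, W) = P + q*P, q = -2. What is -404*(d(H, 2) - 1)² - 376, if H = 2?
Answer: -4012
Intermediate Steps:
d(P, W) = -P (d(P, W) = P - 2*P = -P)
-404*(d(H, 2) - 1)² - 376 = -404*(-1*2 - 1)² - 376 = -404*(-2 - 1)² - 376 = -404*(-3)² - 376 = -404*9 - 376 = -3636 - 376 = -4012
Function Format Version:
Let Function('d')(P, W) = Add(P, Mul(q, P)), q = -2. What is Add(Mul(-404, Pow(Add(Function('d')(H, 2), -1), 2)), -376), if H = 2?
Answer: -4012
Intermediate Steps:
Function('d')(P, W) = Mul(-1, P) (Function('d')(P, W) = Add(P, Mul(-2, P)) = Mul(-1, P))
Add(Mul(-404, Pow(Add(Function('d')(H, 2), -1), 2)), -376) = Add(Mul(-404, Pow(Add(Mul(-1, 2), -1), 2)), -376) = Add(Mul(-404, Pow(Add(-2, -1), 2)), -376) = Add(Mul(-404, Pow(-3, 2)), -376) = Add(Mul(-404, 9), -376) = Add(-3636, -376) = -4012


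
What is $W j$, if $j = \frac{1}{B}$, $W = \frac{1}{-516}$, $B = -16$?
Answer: $\frac{1}{8256} \approx 0.00012112$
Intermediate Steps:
$W = - \frac{1}{516} \approx -0.001938$
$j = - \frac{1}{16}$ ($j = \frac{1}{-16} = - \frac{1}{16} \approx -0.0625$)
$W j = \left(- \frac{1}{516}\right) \left(- \frac{1}{16}\right) = \frac{1}{8256}$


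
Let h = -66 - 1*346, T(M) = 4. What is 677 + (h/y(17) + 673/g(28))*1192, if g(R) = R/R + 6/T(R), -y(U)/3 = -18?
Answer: 42183299/135 ≈ 3.1247e+5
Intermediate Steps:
h = -412 (h = -66 - 346 = -412)
y(U) = 54 (y(U) = -3*(-18) = 54)
g(R) = 5/2 (g(R) = R/R + 6/4 = 1 + 6*(¼) = 1 + 3/2 = 5/2)
677 + (h/y(17) + 673/g(28))*1192 = 677 + (-412/54 + 673/(5/2))*1192 = 677 + (-412*1/54 + 673*(⅖))*1192 = 677 + (-206/27 + 1346/5)*1192 = 677 + (35312/135)*1192 = 677 + 42091904/135 = 42183299/135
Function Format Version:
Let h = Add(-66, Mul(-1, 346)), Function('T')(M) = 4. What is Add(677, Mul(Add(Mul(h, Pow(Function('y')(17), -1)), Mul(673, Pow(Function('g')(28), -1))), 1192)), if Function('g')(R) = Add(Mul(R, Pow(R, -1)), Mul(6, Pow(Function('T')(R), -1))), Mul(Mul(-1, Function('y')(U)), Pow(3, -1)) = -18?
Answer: Rational(42183299, 135) ≈ 3.1247e+5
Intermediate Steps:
h = -412 (h = Add(-66, -346) = -412)
Function('y')(U) = 54 (Function('y')(U) = Mul(-3, -18) = 54)
Function('g')(R) = Rational(5, 2) (Function('g')(R) = Add(Mul(R, Pow(R, -1)), Mul(6, Pow(4, -1))) = Add(1, Mul(6, Rational(1, 4))) = Add(1, Rational(3, 2)) = Rational(5, 2))
Add(677, Mul(Add(Mul(h, Pow(Function('y')(17), -1)), Mul(673, Pow(Function('g')(28), -1))), 1192)) = Add(677, Mul(Add(Mul(-412, Pow(54, -1)), Mul(673, Pow(Rational(5, 2), -1))), 1192)) = Add(677, Mul(Add(Mul(-412, Rational(1, 54)), Mul(673, Rational(2, 5))), 1192)) = Add(677, Mul(Add(Rational(-206, 27), Rational(1346, 5)), 1192)) = Add(677, Mul(Rational(35312, 135), 1192)) = Add(677, Rational(42091904, 135)) = Rational(42183299, 135)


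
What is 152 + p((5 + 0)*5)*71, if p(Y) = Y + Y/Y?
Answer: 1998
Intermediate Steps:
p(Y) = 1 + Y (p(Y) = Y + 1 = 1 + Y)
152 + p((5 + 0)*5)*71 = 152 + (1 + (5 + 0)*5)*71 = 152 + (1 + 5*5)*71 = 152 + (1 + 25)*71 = 152 + 26*71 = 152 + 1846 = 1998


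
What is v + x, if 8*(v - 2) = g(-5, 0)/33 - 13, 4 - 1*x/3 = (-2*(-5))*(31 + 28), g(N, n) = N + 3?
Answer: -464015/264 ≈ -1757.6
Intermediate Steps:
g(N, n) = 3 + N
x = -1758 (x = 12 - 3*(-2*(-5))*(31 + 28) = 12 - 30*59 = 12 - 3*590 = 12 - 1770 = -1758)
v = 97/264 (v = 2 + ((3 - 5)/33 - 13)/8 = 2 + ((1/33)*(-2) - 13)/8 = 2 + (-2/33 - 13)/8 = 2 + (⅛)*(-431/33) = 2 - 431/264 = 97/264 ≈ 0.36742)
v + x = 97/264 - 1758 = -464015/264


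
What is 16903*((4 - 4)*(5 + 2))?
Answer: 0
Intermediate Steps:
16903*((4 - 4)*(5 + 2)) = 16903*(0*7) = 16903*0 = 0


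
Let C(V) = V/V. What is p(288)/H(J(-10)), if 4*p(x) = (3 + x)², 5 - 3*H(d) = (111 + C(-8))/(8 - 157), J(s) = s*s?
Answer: 37852407/3428 ≈ 11042.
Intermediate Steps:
C(V) = 1
J(s) = s²
H(d) = 857/447 (H(d) = 5/3 - (111 + 1)/(3*(8 - 157)) = 5/3 - 112/(3*(-149)) = 5/3 - 112*(-1)/(3*149) = 5/3 - ⅓*(-112/149) = 5/3 + 112/447 = 857/447)
p(x) = (3 + x)²/4
p(288)/H(J(-10)) = ((3 + 288)²/4)/(857/447) = ((¼)*291²)*(447/857) = ((¼)*84681)*(447/857) = (84681/4)*(447/857) = 37852407/3428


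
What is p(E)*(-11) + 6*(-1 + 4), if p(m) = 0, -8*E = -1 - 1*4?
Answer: 18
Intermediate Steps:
E = 5/8 (E = -(-1 - 1*4)/8 = -(-1 - 4)/8 = -1/8*(-5) = 5/8 ≈ 0.62500)
p(E)*(-11) + 6*(-1 + 4) = 0*(-11) + 6*(-1 + 4) = 0 + 6*3 = 0 + 18 = 18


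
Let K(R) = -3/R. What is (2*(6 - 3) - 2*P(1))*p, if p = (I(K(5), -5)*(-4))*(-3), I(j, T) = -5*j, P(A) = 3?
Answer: 0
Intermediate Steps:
p = 36 (p = (-(-15)/5*(-4))*(-3) = (-5*(-3/5)*(-4))*(-3) = (3*(-4))*(-3) = -12*(-3) = 36)
(2*(6 - 3) - 2*P(1))*p = (2*(6 - 3) - 2*3)*36 = (2*3 - 6)*36 = (6 - 6)*36 = 0*36 = 0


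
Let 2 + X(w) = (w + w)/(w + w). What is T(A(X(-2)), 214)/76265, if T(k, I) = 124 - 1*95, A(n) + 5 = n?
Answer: 29/76265 ≈ 0.00038025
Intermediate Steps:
X(w) = -1 (X(w) = -2 + (w + w)/(w + w) = -2 + (2*w)/((2*w)) = -2 + (2*w)*(1/(2*w)) = -2 + 1 = -1)
A(n) = -5 + n
T(k, I) = 29 (T(k, I) = 124 - 95 = 29)
T(A(X(-2)), 214)/76265 = 29/76265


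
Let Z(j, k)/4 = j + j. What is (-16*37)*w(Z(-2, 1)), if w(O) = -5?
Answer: 2960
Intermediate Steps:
Z(j, k) = 8*j (Z(j, k) = 4*(j + j) = 4*(2*j) = 8*j)
(-16*37)*w(Z(-2, 1)) = -16*37*(-5) = -592*(-5) = 2960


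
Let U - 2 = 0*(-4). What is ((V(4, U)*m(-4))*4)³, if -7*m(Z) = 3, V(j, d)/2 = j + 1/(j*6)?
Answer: -912673/343 ≈ -2660.9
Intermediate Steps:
U = 2 (U = 2 + 0*(-4) = 2 + 0 = 2)
V(j, d) = 2*j + 1/(3*j) (V(j, d) = 2*(j + 1/(j*6)) = 2*(j + 1/(6*j)) = 2*j + 1/(3*j))
m(Z) = -3/7 (m(Z) = -⅐*3 = -3/7)
((V(4, U)*m(-4))*4)³ = (((2*4 + (⅓)/4)*(-3/7))*4)³ = (((8 + (⅓)*(¼))*(-3/7))*4)³ = (((8 + 1/12)*(-3/7))*4)³ = (((97/12)*(-3/7))*4)³ = (-97/28*4)³ = (-97/7)³ = -912673/343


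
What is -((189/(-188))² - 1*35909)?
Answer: 1269131975/35344 ≈ 35908.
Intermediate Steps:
-((189/(-188))² - 1*35909) = -((189*(-1/188))² - 35909) = -((-189/188)² - 35909) = -(35721/35344 - 35909) = -1*(-1269131975/35344) = 1269131975/35344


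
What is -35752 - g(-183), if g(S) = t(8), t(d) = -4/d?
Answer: -71503/2 ≈ -35752.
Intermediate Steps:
g(S) = -1/2 (g(S) = -4/8 = -4*1/8 = -1/2)
-35752 - g(-183) = -35752 - 1*(-1/2) = -35752 + 1/2 = -71503/2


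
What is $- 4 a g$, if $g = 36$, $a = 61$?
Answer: $-8784$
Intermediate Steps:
$- 4 a g = \left(-4\right) 61 \cdot 36 = \left(-244\right) 36 = -8784$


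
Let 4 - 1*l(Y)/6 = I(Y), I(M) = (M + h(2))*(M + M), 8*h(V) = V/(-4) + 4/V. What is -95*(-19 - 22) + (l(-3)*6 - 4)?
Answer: 6855/2 ≈ 3427.5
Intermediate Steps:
h(V) = 1/(2*V) - V/32 (h(V) = (V/(-4) + 4/V)/8 = (V*(-¼) + 4/V)/8 = (-V/4 + 4/V)/8 = (4/V - V/4)/8 = 1/(2*V) - V/32)
I(M) = 2*M*(3/16 + M) (I(M) = (M + (1/32)*(16 - 1*2²)/2)*(M + M) = (M + (1/32)*(½)*(16 - 1*4))*(2*M) = (M + (1/32)*(½)*(16 - 4))*(2*M) = (M + (1/32)*(½)*12)*(2*M) = (M + 3/16)*(2*M) = (3/16 + M)*(2*M) = 2*M*(3/16 + M))
l(Y) = 24 - 3*Y*(3 + 16*Y)/4
-95*(-19 - 22) + (l(-3)*6 - 4) = -95*(-19 - 22) + ((24 - ¾*(-3)*(3 + 16*(-3)))*6 - 4) = -95*(-41) + ((24 - ¾*(-3)*(3 - 48))*6 - 4) = 3895 + ((24 - ¾*(-3)*(-45))*6 - 4) = 3895 + ((24 - 405/4)*6 - 4) = 3895 + (-309/4*6 - 4) = 3895 + (-927/2 - 4) = 3895 - 935/2 = 6855/2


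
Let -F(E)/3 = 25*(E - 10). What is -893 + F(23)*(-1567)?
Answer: 1526932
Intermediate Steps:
F(E) = 750 - 75*E (F(E) = -75*(E - 10) = -75*(-10 + E) = -3*(-250 + 25*E) = 750 - 75*E)
-893 + F(23)*(-1567) = -893 + (750 - 75*23)*(-1567) = -893 + (750 - 1725)*(-1567) = -893 - 975*(-1567) = -893 + 1527825 = 1526932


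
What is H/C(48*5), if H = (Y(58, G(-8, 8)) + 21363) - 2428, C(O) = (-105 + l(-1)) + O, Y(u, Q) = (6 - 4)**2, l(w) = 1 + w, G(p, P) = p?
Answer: 6313/45 ≈ 140.29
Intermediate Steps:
Y(u, Q) = 4 (Y(u, Q) = 2**2 = 4)
C(O) = -105 + O (C(O) = (-105 + (1 - 1)) + O = (-105 + 0) + O = -105 + O)
H = 18939 (H = (4 + 21363) - 2428 = 21367 - 2428 = 18939)
H/C(48*5) = 18939/(-105 + 48*5) = 18939/(-105 + 240) = 18939/135 = 18939*(1/135) = 6313/45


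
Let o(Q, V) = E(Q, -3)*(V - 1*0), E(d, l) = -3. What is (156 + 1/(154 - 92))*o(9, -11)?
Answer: 319209/62 ≈ 5148.5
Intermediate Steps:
o(Q, V) = -3*V (o(Q, V) = -3*(V - 1*0) = -3*(V + 0) = -3*V)
(156 + 1/(154 - 92))*o(9, -11) = (156 + 1/(154 - 92))*(-3*(-11)) = (156 + 1/62)*33 = (9673/62)*33 = 319209/62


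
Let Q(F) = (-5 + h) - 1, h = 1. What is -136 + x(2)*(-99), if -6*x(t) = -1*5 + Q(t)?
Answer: -301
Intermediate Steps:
Q(F) = -5 (Q(F) = (-5 + 1) - 1 = -4 - 1 = -5)
x(t) = 5/3 (x(t) = -(-1*5 - 5)/6 = -(-5 - 5)/6 = -⅙*(-10) = 5/3)
-136 + x(2)*(-99) = -136 + (5/3)*(-99) = -136 - 165 = -301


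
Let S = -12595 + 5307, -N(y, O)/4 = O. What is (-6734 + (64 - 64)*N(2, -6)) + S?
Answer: -14022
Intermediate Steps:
N(y, O) = -4*O
S = -7288
(-6734 + (64 - 64)*N(2, -6)) + S = (-6734 + (64 - 64)*(-4*(-6))) - 7288 = (-6734 + 0*24) - 7288 = (-6734 + 0) - 7288 = -6734 - 7288 = -14022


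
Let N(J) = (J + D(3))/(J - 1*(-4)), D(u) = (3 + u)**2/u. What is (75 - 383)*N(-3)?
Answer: -2772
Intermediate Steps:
D(u) = (3 + u)**2/u
N(J) = (12 + J)/(4 + J) (N(J) = (J + (3 + 3)**2/3)/(J - 1*(-4)) = (J + (1/3)*6**2)/(J + 4) = (J + (1/3)*36)/(4 + J) = (J + 12)/(4 + J) = (12 + J)/(4 + J))
(75 - 383)*N(-3) = (75 - 383)*((12 - 3)/(4 - 3)) = -308*9/1 = -308*9 = -2772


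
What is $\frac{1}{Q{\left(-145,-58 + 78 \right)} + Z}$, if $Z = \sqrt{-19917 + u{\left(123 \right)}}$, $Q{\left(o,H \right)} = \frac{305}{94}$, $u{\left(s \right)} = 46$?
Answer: $\frac{28670}{175673181} - \frac{8836 i \sqrt{19871}}{175673181} \approx 0.0001632 - 0.0070902 i$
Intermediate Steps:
$Q{\left(o,H \right)} = \frac{305}{94}$ ($Q{\left(o,H \right)} = 305 \cdot \frac{1}{94} = \frac{305}{94}$)
$Z = i \sqrt{19871}$ ($Z = \sqrt{-19917 + 46} = \sqrt{-19871} = i \sqrt{19871} \approx 140.96 i$)
$\frac{1}{Q{\left(-145,-58 + 78 \right)} + Z} = \frac{1}{\frac{305}{94} + i \sqrt{19871}}$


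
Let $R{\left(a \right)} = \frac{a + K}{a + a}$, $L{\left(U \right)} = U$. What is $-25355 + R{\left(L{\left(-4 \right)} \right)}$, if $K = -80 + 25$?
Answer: $- \frac{202781}{8} \approx -25348.0$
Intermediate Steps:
$K = -55$
$R{\left(a \right)} = \frac{-55 + a}{2 a}$ ($R{\left(a \right)} = \frac{a - 55}{a + a} = \frac{-55 + a}{2 a}$)
$-25355 + R{\left(L{\left(-4 \right)} \right)} = -25355 + \frac{-55 - 4}{2 \left(-4\right)} = -25355 + \frac{1}{2} \left(- \frac{1}{4}\right) \left(-59\right) = -25355 + \frac{59}{8} = - \frac{202781}{8}$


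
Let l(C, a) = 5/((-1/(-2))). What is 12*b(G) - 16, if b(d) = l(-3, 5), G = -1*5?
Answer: 104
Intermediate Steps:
G = -5
l(C, a) = 10 (l(C, a) = 5/((-1*(-½))) = 5/(½) = 5*2 = 10)
b(d) = 10
12*b(G) - 16 = 12*10 - 16 = 120 - 16 = 104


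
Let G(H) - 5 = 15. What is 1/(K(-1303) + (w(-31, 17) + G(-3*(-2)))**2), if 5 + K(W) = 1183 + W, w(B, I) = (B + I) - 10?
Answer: -1/109 ≈ -0.0091743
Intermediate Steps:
w(B, I) = -10 + B + I
G(H) = 20 (G(H) = 5 + 15 = 20)
K(W) = 1178 + W (K(W) = -5 + (1183 + W) = 1178 + W)
1/(K(-1303) + (w(-31, 17) + G(-3*(-2)))**2) = 1/((1178 - 1303) + ((-10 - 31 + 17) + 20)**2) = 1/(-125 + (-24 + 20)**2) = 1/(-125 + (-4)**2) = 1/(-125 + 16) = 1/(-109) = -1/109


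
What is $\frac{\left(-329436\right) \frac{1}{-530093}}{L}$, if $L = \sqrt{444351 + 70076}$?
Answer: $\frac{329436 \sqrt{514427}}{272694151711} \approx 0.00086648$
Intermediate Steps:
$L = \sqrt{514427} \approx 717.24$
$\frac{\left(-329436\right) \frac{1}{-530093}}{L} = \frac{\left(-329436\right) \frac{1}{-530093}}{\sqrt{514427}} = \left(-329436\right) \left(- \frac{1}{530093}\right) \frac{\sqrt{514427}}{514427} = \frac{329436 \frac{\sqrt{514427}}{514427}}{530093} = \frac{329436 \sqrt{514427}}{272694151711}$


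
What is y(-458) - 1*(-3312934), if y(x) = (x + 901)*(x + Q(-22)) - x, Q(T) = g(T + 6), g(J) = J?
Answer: 3103410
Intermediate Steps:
Q(T) = 6 + T (Q(T) = T + 6 = 6 + T)
y(x) = -x + (-16 + x)*(901 + x) (y(x) = (x + 901)*(x + (6 - 22)) - x = (901 + x)*(x - 16) - x = (901 + x)*(-16 + x) - x = (-16 + x)*(901 + x) - x = -x + (-16 + x)*(901 + x))
y(-458) - 1*(-3312934) = (-14416 + (-458)² + 884*(-458)) - 1*(-3312934) = (-14416 + 209764 - 404872) + 3312934 = -209524 + 3312934 = 3103410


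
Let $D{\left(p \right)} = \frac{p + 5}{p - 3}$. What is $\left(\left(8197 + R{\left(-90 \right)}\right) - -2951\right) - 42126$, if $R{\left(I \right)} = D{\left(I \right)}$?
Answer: $- \frac{2880869}{93} \approx -30977.0$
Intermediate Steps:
$D{\left(p \right)} = \frac{5 + p}{-3 + p}$
$R{\left(I \right)} = \frac{5 + I}{-3 + I}$
$\left(\left(8197 + R{\left(-90 \right)}\right) - -2951\right) - 42126 = \left(\left(8197 + \frac{5 - 90}{-3 - 90}\right) - -2951\right) - 42126 = \left(\left(8197 + \frac{1}{-93} \left(-85\right)\right) + \left(-976 + 3927\right)\right) - 42126 = \left(\left(8197 - - \frac{85}{93}\right) + 2951\right) - 42126 = \left(\left(8197 + \frac{85}{93}\right) + 2951\right) - 42126 = \left(\frac{762406}{93} + 2951\right) - 42126 = \frac{1036849}{93} - 42126 = - \frac{2880869}{93}$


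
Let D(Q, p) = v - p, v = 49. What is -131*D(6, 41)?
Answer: -1048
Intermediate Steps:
D(Q, p) = 49 - p
-131*D(6, 41) = -131*(49 - 1*41) = -131*(49 - 41) = -131*8 = -1048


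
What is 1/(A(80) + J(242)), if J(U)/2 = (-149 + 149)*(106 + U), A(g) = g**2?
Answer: 1/6400 ≈ 0.00015625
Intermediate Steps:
J(U) = 0 (J(U) = 2*((-149 + 149)*(106 + U)) = 2*(0*(106 + U)) = 2*0 = 0)
1/(A(80) + J(242)) = 1/(80**2 + 0) = 1/(6400 + 0) = 1/6400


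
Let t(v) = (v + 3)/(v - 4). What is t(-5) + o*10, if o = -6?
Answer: -538/9 ≈ -59.778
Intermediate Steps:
t(v) = (3 + v)/(-4 + v)
t(-5) + o*10 = (3 - 5)/(-4 - 5) - 6*10 = -2/(-9) - 60 = -1/9*(-2) - 60 = 2/9 - 60 = -538/9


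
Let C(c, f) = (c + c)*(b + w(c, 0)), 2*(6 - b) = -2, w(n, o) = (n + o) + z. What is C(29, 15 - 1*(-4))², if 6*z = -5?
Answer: 37442161/9 ≈ 4.1602e+6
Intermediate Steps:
z = -⅚ (z = (⅙)*(-5) = -⅚ ≈ -0.83333)
w(n, o) = -⅚ + n + o (w(n, o) = (n + o) - ⅚ = -⅚ + n + o)
b = 7 (b = 6 - ½*(-2) = 6 + 1 = 7)
C(c, f) = 2*c*(37/6 + c) (C(c, f) = (c + c)*(7 + (-⅚ + c + 0)) = (2*c)*(7 + (-⅚ + c)) = (2*c)*(37/6 + c) = 2*c*(37/6 + c))
C(29, 15 - 1*(-4))² = ((⅓)*29*(37 + 6*29))² = ((⅓)*29*(37 + 174))² = ((⅓)*29*211)² = (6119/3)² = 37442161/9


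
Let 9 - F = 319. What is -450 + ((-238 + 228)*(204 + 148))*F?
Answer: 1090750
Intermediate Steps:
F = -310 (F = 9 - 1*319 = 9 - 319 = -310)
-450 + ((-238 + 228)*(204 + 148))*F = -450 + ((-238 + 228)*(204 + 148))*(-310) = -450 - 10*352*(-310) = -450 - 3520*(-310) = -450 + 1091200 = 1090750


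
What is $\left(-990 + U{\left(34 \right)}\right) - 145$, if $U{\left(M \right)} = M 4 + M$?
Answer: $-965$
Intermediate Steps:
$U{\left(M \right)} = 5 M$ ($U{\left(M \right)} = 4 M + M = 5 M$)
$\left(-990 + U{\left(34 \right)}\right) - 145 = \left(-990 + 5 \cdot 34\right) - 145 = \left(-990 + 170\right) - 145 = -820 - 145 = -965$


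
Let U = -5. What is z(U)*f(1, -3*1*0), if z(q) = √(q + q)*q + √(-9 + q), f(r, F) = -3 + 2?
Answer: I*(-√14 + 5*√10) ≈ 12.07*I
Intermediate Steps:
f(r, F) = -1
z(q) = √(-9 + q) + √2*q^(3/2) (z(q) = √(2*q)*q + √(-9 + q) = (√2*√q)*q + √(-9 + q) = √2*q^(3/2) + √(-9 + q) = √(-9 + q) + √2*q^(3/2))
z(U)*f(1, -3*1*0) = (√(-9 - 5) + √2*(-5)^(3/2))*(-1) = (√(-14) + √2*(-5*I*√5))*(-1) = (I*√14 - 5*I*√10)*(-1) = -I*√14 + 5*I*√10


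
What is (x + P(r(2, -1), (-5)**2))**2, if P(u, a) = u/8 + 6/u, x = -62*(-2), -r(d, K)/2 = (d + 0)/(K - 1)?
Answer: 259081/16 ≈ 16193.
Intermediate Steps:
r(d, K) = -2*d/(-1 + K) (r(d, K) = -2*(d + 0)/(K - 1) = -2*d/(-1 + K))
x = 124
P(u, a) = 6/u + u/8 (P(u, a) = u*(1/8) + 6/u = u/8 + 6/u = 6/u + u/8)
(x + P(r(2, -1), (-5)**2))**2 = (124 + (6/((-2*2/(-1 - 1))) + (-2*2/(-1 - 1))/8))**2 = (124 + (6/((-2*2/(-2))) + (-2*2/(-2))/8))**2 = (124 + (6/((-2*2*(-1/2))) + (-2*2*(-1/2))/8))**2 = (124 + (6/2 + (1/8)*2))**2 = (124 + (6*(1/2) + 1/4))**2 = (124 + (3 + 1/4))**2 = (124 + 13/4)**2 = (509/4)**2 = 259081/16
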